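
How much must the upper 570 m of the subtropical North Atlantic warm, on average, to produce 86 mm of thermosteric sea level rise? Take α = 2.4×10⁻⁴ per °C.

about 0.629 K

ΔT = Δh/(αH) = 0.086 / (2.4×10⁻⁴ × 570) ≈ 0.6287 K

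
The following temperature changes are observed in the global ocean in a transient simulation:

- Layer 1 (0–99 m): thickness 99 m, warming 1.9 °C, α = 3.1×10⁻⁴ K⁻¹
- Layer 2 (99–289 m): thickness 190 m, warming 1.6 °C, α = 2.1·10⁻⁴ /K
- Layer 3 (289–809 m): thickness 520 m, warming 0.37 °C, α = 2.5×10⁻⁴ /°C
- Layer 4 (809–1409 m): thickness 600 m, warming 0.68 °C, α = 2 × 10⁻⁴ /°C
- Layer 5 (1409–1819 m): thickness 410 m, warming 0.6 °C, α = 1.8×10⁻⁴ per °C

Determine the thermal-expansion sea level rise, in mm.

about 296 mm

99 × 3.1×10⁻⁴ × 1.9 = 0.058311 m
Layer 2: 190 × 1.6 × 2.1×10⁻⁴ = 0.06384 m
Layer 3: 520 × 2.5×10⁻⁴ × 0.37 = 0.04810 m
600 × 0.68 × 2×10⁻⁴ = 0.08160 m
Layer 5: 0.6 × 410 × 1.8×10⁻⁴ = 0.04428 m
Δh = 0.058311 + 0.06384 + 0.04810 + 0.08160 + 0.04428 = 0.296131 m ≈ 296 mm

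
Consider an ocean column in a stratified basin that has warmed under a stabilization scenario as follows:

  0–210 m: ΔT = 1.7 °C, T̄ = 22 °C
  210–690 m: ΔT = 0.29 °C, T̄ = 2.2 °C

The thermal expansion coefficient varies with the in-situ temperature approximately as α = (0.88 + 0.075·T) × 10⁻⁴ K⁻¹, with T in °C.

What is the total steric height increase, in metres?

Layer 1: α = (0.88 + 0.075×22)×10⁻⁴ = 2.53×10⁻⁴ K⁻¹
Layer 2: α = (0.88 + 0.075×2.2)×10⁻⁴ = 1.045×10⁻⁴ K⁻¹
2.53×10⁻⁴ × 1.7 × 210 = 0.090321 m
210–690 m: 1.045×10⁻⁴ × 0.29 × 480 = 0.0145464 m
Δh = 0.090321 + 0.0145464 = 0.1048674 m ≈ 0.105 m

0.105 m of thermosteric rise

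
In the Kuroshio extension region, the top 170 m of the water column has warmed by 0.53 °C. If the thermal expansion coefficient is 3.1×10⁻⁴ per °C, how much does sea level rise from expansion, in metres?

about 0.028 m

Δh = αΔT·H = 3.1×10⁻⁴ × 0.53 × 170 = 0.027931 m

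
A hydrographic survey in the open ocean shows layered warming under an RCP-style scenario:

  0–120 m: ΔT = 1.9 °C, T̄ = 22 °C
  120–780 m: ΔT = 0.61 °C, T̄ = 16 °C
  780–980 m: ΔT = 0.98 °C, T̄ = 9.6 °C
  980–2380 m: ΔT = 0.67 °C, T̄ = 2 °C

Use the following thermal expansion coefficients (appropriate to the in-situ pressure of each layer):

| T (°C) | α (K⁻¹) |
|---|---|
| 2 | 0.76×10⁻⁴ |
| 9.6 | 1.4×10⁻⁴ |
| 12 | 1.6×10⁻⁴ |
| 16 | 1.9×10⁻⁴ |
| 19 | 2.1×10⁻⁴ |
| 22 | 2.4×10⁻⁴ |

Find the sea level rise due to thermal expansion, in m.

about 0.23 m

Layer 1 at 22 °C → α = 2.4×10⁻⁴ K⁻¹
Layer 2 at 16 °C → α = 1.9×10⁻⁴ K⁻¹
Layer 3 at 9.6 °C → α = 1.4×10⁻⁴ K⁻¹
Layer 4 at 2 °C → α = 0.76×10⁻⁴ K⁻¹
Layer 1: 1.9 × 120 × 2.4×10⁻⁴ = 0.05472 m
Layer 2: 0.61 × 660 × 1.9×10⁻⁴ = 0.076494 m
Layer 3: 200 × 1.4×10⁻⁴ × 0.98 = 0.02744 m
Layer 4: 0.76×10⁻⁴ × 1400 × 0.67 = 0.071288 m
Δh = 0.05472 + 0.076494 + 0.02744 + 0.071288 = 0.229942 m ≈ 0.23 m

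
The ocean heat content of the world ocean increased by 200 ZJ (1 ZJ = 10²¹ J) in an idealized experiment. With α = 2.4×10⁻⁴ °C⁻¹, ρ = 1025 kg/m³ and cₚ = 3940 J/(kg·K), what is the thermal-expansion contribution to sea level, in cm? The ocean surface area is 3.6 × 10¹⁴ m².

Per unit area: Q = 200×10²¹ / (3.6×10¹⁴) ≈ 5.556×10⁸ J/m²
Δh = αQ/(ρcₚ) = 2.4×10⁻⁴ × 5.556×10⁸ / (1025 × 3940) ≈ 0.033018 m

about 3.30 cm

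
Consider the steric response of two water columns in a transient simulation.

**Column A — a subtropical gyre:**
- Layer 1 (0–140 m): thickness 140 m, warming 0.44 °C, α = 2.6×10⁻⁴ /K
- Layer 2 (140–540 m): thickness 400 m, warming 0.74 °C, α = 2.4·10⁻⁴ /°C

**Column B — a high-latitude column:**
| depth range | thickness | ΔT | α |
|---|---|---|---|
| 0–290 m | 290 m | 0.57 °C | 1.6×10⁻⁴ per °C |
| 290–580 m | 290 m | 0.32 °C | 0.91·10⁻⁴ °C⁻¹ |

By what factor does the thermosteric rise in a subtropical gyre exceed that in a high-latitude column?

A 0.44 × 2.6×10⁻⁴ × 140 = 0.016016 m
A 400 × 2.4×10⁻⁴ × 0.74 = 0.07104 m
A total: 0.087056 m
B 0–290 m: 0.57 × 290 × 1.6×10⁻⁴ = 0.026448 m
B 290 × 0.91×10⁻⁴ × 0.32 = 0.0084448 m
B total: 0.0348928 m
Ratio: 0.087056 / 0.0348928 ≈ 2.495

a factor of 2.5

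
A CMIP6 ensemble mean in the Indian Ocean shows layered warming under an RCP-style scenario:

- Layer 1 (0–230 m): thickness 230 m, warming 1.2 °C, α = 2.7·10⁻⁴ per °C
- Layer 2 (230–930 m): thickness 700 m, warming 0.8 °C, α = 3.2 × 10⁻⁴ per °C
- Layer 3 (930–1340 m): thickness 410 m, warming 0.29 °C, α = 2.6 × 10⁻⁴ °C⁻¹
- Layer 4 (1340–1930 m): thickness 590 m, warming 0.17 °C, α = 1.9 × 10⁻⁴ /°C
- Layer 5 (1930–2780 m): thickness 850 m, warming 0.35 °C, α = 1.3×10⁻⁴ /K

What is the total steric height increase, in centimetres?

0–230 m: 230 × 1.2 × 2.7×10⁻⁴ = 0.07452 m
700 × 3.2×10⁻⁴ × 0.8 = 0.17920 m
Layer 3: 2.6×10⁻⁴ × 410 × 0.29 = 0.030914 m
Layer 4: 1.9×10⁻⁴ × 0.17 × 590 = 0.019057 m
Layer 5: 0.35 × 850 × 1.3×10⁻⁴ = 0.038675 m
Δh = 0.07452 + 0.17920 + 0.030914 + 0.019057 + 0.038675 = 0.342366 m ≈ 34.2 cm

about 34.2 cm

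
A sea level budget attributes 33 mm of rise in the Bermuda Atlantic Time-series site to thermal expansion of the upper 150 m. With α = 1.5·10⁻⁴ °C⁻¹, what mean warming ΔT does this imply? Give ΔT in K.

ΔT = Δh/(αH) = 0.033 / (1.5×10⁻⁴ × 150) ≈ 1.467 K

1.47 K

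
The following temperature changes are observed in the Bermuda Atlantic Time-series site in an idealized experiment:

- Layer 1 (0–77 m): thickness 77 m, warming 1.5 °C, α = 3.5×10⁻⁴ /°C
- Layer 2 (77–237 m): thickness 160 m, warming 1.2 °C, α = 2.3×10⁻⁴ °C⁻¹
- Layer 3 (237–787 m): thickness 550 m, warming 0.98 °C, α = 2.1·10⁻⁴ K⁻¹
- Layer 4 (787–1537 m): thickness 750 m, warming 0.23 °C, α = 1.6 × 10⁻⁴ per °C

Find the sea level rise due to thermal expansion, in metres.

0.225 m

0–77 m: 77 × 1.5 × 3.5×10⁻⁴ = 0.040425 m
160 × 2.3×10⁻⁴ × 1.2 = 0.04416 m
237–787 m: 550 × 2.1×10⁻⁴ × 0.98 = 0.11319 m
Layer 4: 1.6×10⁻⁴ × 750 × 0.23 = 0.02760 m
Δh = 0.040425 + 0.04416 + 0.11319 + 0.02760 = 0.225375 m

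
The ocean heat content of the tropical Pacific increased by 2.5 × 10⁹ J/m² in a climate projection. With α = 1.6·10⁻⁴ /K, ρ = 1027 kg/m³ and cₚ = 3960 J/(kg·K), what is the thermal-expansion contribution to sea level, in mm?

98.4 mm

Δh = αQ/(ρcₚ) = 1.6×10⁻⁴ × 2.5×10⁹ / (1027 × 3960) ≈ 0.098355 m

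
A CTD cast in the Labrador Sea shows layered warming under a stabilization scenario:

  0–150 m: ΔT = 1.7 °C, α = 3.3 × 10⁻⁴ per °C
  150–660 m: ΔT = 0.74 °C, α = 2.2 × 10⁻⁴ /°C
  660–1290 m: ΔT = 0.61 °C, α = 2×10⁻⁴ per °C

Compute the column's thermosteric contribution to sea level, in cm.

150 × 3.3×10⁻⁴ × 1.7 = 0.08415 m
150–660 m: 2.2×10⁻⁴ × 510 × 0.74 = 0.083028 m
0.61 × 2×10⁻⁴ × 630 = 0.07686 m
Δh = 0.08415 + 0.083028 + 0.07686 = 0.244038 m

about 24.4 cm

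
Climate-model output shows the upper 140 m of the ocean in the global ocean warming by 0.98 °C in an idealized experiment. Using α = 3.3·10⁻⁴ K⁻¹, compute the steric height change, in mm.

Δh = αΔT·H = 3.3×10⁻⁴ × 0.98 × 140 = 0.045276 m

Δh ≈ 45.3 mm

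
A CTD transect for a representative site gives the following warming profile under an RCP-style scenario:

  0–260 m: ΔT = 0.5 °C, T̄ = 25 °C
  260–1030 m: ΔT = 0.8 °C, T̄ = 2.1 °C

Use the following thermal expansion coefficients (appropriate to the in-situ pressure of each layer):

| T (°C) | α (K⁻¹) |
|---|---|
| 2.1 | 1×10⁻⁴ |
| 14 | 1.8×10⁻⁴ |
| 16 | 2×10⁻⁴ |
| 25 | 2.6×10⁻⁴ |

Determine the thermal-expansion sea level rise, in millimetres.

about 95.4 mm

Layer 1 at 25 °C → α = 2.6×10⁻⁴ K⁻¹
Layer 2 at 2.1 °C → α = 1×10⁻⁴ K⁻¹
0.5 × 2.6×10⁻⁴ × 260 = 0.03380 m
260–1030 m: 0.8 × 1×10⁻⁴ × 770 = 0.06160 m
Δh = 0.03380 + 0.06160 = 0.09540 m ≈ 95.4 mm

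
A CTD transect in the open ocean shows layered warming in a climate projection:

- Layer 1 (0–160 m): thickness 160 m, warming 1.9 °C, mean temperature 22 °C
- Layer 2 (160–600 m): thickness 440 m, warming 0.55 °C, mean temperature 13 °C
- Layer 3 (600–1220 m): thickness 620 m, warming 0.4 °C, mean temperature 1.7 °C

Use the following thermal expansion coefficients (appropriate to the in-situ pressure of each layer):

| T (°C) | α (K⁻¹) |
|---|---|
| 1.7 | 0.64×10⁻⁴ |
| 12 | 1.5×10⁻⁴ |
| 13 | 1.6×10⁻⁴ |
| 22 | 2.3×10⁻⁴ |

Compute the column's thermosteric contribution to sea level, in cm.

12 cm of thermosteric rise

Layer 1 at 22 °C → α = 2.3×10⁻⁴ K⁻¹
Layer 2 at 13 °C → α = 1.6×10⁻⁴ K⁻¹
Layer 3 at 1.7 °C → α = 0.64×10⁻⁴ K⁻¹
2.3×10⁻⁴ × 160 × 1.9 = 0.06992 m
160–600 m: 1.6×10⁻⁴ × 440 × 0.55 = 0.03872 m
0.4 × 0.64×10⁻⁴ × 620 = 0.015872 m
Δh = 0.06992 + 0.03872 + 0.015872 = 0.124512 m ≈ 12 cm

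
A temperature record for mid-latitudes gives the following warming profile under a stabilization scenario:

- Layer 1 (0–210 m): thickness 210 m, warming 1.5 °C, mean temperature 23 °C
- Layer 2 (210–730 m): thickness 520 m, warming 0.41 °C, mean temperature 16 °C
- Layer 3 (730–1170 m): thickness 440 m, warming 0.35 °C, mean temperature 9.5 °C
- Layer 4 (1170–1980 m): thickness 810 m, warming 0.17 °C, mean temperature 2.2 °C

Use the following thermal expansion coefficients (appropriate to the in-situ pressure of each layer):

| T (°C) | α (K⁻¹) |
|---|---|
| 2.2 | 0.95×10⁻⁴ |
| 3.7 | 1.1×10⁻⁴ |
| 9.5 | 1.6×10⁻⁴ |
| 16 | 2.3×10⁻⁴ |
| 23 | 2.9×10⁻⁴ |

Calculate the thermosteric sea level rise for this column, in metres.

0.178 m of thermosteric rise

Layer 1 at 23 °C → α = 2.9×10⁻⁴ K⁻¹
Layer 2 at 16 °C → α = 2.3×10⁻⁴ K⁻¹
Layer 3 at 9.5 °C → α = 1.6×10⁻⁴ K⁻¹
Layer 4 at 2.2 °C → α = 0.95×10⁻⁴ K⁻¹
Layer 1: 210 × 1.5 × 2.9×10⁻⁴ = 0.09135 m
210–730 m: 0.41 × 520 × 2.3×10⁻⁴ = 0.049036 m
730–1170 m: 1.6×10⁻⁴ × 0.35 × 440 = 0.02464 m
1170–1980 m: 0.17 × 810 × 0.95×10⁻⁴ = 0.0130815 m
Δh = 0.09135 + 0.049036 + 0.02464 + 0.0130815 = 0.1781075 m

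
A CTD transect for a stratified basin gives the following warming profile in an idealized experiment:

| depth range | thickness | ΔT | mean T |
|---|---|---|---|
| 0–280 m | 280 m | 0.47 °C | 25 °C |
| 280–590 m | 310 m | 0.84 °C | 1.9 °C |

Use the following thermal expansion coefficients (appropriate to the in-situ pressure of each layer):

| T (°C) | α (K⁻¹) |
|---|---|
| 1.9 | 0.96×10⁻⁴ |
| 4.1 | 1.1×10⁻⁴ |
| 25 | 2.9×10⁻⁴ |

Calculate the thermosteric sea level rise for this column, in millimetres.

Layer 1 at 25 °C → α = 2.9×10⁻⁴ K⁻¹
Layer 2 at 1.9 °C → α = 0.96×10⁻⁴ K⁻¹
0.47 × 280 × 2.9×10⁻⁴ = 0.038164 m
0.96×10⁻⁴ × 0.84 × 310 = 0.0249984 m
Δh = 0.038164 + 0.0249984 = 0.0631624 m

Δh = 63.2 mm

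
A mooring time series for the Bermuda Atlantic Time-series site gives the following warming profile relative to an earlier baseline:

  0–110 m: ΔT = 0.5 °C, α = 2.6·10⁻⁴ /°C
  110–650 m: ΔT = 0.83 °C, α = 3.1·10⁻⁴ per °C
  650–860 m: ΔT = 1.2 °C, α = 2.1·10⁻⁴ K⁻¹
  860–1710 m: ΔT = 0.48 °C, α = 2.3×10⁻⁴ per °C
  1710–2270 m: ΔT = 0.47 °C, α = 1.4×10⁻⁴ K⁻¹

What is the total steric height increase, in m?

Δh ≈ 0.337 m

0–110 m: 110 × 2.6×10⁻⁴ × 0.5 = 0.01430 m
Layer 2: 3.1×10⁻⁴ × 0.83 × 540 = 0.138942 m
210 × 1.2 × 2.1×10⁻⁴ = 0.05292 m
860–1710 m: 2.3×10⁻⁴ × 0.48 × 850 = 0.09384 m
Layer 5: 0.47 × 1.4×10⁻⁴ × 560 = 0.036848 m
Δh = 0.01430 + 0.138942 + 0.05292 + 0.09384 + 0.036848 = 0.33685 m ≈ 0.337 m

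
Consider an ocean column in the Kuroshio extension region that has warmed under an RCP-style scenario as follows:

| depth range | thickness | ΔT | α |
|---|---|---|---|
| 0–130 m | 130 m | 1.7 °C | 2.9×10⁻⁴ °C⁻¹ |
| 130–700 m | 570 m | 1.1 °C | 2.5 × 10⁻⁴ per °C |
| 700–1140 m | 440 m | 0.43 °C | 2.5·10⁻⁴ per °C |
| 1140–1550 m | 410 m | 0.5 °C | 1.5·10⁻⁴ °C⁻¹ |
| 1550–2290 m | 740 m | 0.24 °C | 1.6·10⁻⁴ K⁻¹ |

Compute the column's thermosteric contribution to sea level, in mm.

0–130 m: 1.7 × 2.9×10⁻⁴ × 130 = 0.06409 m
130–700 m: 570 × 2.5×10⁻⁴ × 1.1 = 0.15675 m
440 × 2.5×10⁻⁴ × 0.43 = 0.04730 m
1.5×10⁻⁴ × 410 × 0.5 = 0.03075 m
740 × 0.24 × 1.6×10⁻⁴ = 0.028416 m
Δh = 0.06409 + 0.15675 + 0.04730 + 0.03075 + 0.028416 = 0.327306 m

Δh ≈ 327 mm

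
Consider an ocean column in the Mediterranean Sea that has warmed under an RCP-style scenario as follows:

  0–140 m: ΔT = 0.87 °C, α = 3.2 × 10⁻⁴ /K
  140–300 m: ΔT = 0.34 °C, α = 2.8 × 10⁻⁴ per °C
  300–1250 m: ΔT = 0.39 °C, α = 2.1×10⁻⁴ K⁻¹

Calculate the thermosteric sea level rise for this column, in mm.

about 132 mm

0–140 m: 3.2×10⁻⁴ × 140 × 0.87 = 0.038976 m
Layer 2: 0.34 × 160 × 2.8×10⁻⁴ = 0.015232 m
0.39 × 950 × 2.1×10⁻⁴ = 0.077805 m
Δh = 0.038976 + 0.015232 + 0.077805 = 0.132013 m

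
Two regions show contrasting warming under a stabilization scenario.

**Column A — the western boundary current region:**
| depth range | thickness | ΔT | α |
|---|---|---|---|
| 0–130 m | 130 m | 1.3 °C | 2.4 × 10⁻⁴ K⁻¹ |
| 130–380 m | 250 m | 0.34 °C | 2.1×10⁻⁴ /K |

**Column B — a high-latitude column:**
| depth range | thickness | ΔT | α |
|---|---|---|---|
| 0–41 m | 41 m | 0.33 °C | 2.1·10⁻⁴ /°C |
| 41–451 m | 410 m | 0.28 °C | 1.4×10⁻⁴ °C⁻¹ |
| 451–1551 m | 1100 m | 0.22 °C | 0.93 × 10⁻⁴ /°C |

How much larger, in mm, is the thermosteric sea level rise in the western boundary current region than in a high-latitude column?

A 2.4×10⁻⁴ × 130 × 1.3 = 0.04056 m
A 130–380 m: 2.1×10⁻⁴ × 250 × 0.34 = 0.01785 m
A total: 0.05841 m
B Layer 1: 41 × 0.33 × 2.1×10⁻⁴ = 0.0028413 m
B Layer 2: 1.4×10⁻⁴ × 410 × 0.28 = 0.016072 m
B 0.93×10⁻⁴ × 0.22 × 1100 = 0.022506 m
B total: 0.0414193 m
Difference: 0.05841 − 0.0414193 = 0.0169907 m

17.0 mm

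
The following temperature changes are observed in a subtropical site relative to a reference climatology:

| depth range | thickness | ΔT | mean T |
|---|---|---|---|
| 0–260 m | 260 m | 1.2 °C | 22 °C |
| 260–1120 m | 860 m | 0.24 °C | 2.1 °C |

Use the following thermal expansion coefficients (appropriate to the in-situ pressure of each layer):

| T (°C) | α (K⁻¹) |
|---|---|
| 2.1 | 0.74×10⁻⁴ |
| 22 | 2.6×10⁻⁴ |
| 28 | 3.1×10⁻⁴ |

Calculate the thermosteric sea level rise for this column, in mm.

Δh ≈ 96.4 mm

Layer 1 at 22 °C → α = 2.6×10⁻⁴ K⁻¹
Layer 2 at 2.1 °C → α = 0.74×10⁻⁴ K⁻¹
1.2 × 2.6×10⁻⁴ × 260 = 0.08112 m
Layer 2: 0.74×10⁻⁴ × 0.24 × 860 = 0.0152736 m
Δh = 0.08112 + 0.0152736 = 0.0963936 m ≈ 96.4 mm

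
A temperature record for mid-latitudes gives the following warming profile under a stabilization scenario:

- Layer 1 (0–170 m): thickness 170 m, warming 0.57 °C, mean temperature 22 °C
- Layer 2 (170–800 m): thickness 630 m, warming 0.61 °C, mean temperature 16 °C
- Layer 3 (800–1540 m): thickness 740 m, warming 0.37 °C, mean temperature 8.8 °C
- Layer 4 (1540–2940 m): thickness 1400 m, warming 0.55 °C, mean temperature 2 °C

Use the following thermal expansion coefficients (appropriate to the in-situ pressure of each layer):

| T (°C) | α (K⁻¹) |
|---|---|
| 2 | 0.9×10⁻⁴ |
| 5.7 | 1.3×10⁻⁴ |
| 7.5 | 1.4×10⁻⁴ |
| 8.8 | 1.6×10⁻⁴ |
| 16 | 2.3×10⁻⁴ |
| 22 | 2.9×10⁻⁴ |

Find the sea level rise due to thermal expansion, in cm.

Layer 1 at 22 °C → α = 2.9×10⁻⁴ K⁻¹
Layer 2 at 16 °C → α = 2.3×10⁻⁴ K⁻¹
Layer 3 at 8.8 °C → α = 1.6×10⁻⁴ K⁻¹
Layer 4 at 2 °C → α = 0.9×10⁻⁴ K⁻¹
Layer 1: 2.9×10⁻⁴ × 0.57 × 170 = 0.028101 m
2.3×10⁻⁴ × 0.61 × 630 = 0.088389 m
0.37 × 740 × 1.6×10⁻⁴ = 0.043808 m
1400 × 0.55 × 0.9×10⁻⁴ = 0.06930 m
Δh = 0.028101 + 0.088389 + 0.043808 + 0.06930 = 0.229598 m ≈ 23.0 cm

23.0 cm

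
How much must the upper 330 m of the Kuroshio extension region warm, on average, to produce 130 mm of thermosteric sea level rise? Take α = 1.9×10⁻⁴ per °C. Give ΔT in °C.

ΔT ≈ 2.07 °C

ΔT = Δh/(αH) = 0.13 / (1.9×10⁻⁴ × 330) ≈ 2.073 °C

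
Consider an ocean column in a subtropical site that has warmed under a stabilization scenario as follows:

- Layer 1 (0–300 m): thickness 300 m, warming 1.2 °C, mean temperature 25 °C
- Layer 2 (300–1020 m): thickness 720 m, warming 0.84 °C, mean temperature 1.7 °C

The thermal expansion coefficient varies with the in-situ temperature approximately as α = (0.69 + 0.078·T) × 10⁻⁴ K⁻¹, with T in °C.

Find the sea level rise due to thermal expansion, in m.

Layer 1: α = (0.69 + 0.078×25)×10⁻⁴ = 2.64×10⁻⁴ K⁻¹
Layer 2: α = (0.69 + 0.078×1.7)×10⁻⁴ = 0.8226×10⁻⁴ K⁻¹
1.2 × 2.64×10⁻⁴ × 300 = 0.09504 m
300–1020 m: 720 × 0.8226×10⁻⁴ × 0.84 = 0.049750848 m
Δh = 0.09504 + 0.049750848 = 0.144790848 m

0.145 m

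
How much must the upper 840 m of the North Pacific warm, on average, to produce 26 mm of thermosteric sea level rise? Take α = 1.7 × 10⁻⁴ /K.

about 0.182 K

ΔT = Δh/(αH) = 0.026 / (1.7×10⁻⁴ × 840) ≈ 0.1821 K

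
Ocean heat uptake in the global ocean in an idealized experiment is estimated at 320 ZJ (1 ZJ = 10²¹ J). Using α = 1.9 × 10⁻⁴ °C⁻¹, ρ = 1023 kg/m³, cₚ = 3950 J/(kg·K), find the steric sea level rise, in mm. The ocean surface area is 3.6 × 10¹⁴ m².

Per unit area: Q = 320×10²¹ / (3.6×10¹⁴) ≈ 8.889×10⁸ J/m²
Δh = αQ/(ρcₚ) = 1.9×10⁻⁴ × 8.889×10⁸ / (1023 × 3950) ≈ 0.041796 m

41.8 mm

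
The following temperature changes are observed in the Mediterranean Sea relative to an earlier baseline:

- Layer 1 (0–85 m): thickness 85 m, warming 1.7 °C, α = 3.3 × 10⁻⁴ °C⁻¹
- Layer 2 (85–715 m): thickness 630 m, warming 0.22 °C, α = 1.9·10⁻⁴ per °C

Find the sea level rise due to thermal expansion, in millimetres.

74.0 mm

Layer 1: 1.7 × 3.3×10⁻⁴ × 85 = 0.047685 m
630 × 1.9×10⁻⁴ × 0.22 = 0.026334 m
Δh = 0.047685 + 0.026334 = 0.074019 m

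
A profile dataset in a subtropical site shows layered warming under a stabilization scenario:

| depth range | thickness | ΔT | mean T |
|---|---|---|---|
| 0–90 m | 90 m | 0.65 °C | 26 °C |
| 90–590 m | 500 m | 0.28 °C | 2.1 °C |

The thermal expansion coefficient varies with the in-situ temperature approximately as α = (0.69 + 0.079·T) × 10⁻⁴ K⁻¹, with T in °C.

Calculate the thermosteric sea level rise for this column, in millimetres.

Layer 1: α = (0.69 + 0.079×26)×10⁻⁴ = 2.744×10⁻⁴ K⁻¹
Layer 2: α = (0.69 + 0.079×2.1)×10⁻⁴ = 0.8559×10⁻⁴ K⁻¹
0–90 m: 90 × 2.744×10⁻⁴ × 0.65 = 0.0160524 m
90–590 m: 500 × 0.8559×10⁻⁴ × 0.28 = 0.0119826 m
Δh = 0.0160524 + 0.0119826 = 0.028035 m

Δh ≈ 28 mm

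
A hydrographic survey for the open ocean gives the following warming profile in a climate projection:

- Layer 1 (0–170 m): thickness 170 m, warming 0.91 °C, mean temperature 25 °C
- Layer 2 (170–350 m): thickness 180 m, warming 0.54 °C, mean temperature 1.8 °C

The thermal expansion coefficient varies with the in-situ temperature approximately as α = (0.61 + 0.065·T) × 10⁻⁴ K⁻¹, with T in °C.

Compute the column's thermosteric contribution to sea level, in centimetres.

Layer 1: α = (0.61 + 0.065×25)×10⁻⁴ = 2.235×10⁻⁴ K⁻¹
Layer 2: α = (0.61 + 0.065×1.8)×10⁻⁴ = 0.727×10⁻⁴ K⁻¹
Layer 1: 170 × 2.235×10⁻⁴ × 0.91 = 0.03457545 m
170–350 m: 0.54 × 0.727×10⁻⁴ × 180 = 0.00706644 m
Δh = 0.03457545 + 0.00706644 = 0.04164189 m ≈ 4.16 cm

about 4.16 cm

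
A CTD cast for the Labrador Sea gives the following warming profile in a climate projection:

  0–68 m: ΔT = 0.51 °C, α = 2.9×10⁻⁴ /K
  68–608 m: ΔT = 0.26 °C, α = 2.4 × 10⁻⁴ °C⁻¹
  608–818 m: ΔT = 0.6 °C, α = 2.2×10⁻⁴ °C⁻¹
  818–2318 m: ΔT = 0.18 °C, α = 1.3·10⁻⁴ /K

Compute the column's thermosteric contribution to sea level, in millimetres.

Layer 1: 0.51 × 2.9×10⁻⁴ × 68 = 0.0100572 m
2.4×10⁻⁴ × 540 × 0.26 = 0.033696 m
608–818 m: 2.2×10⁻⁴ × 210 × 0.6 = 0.02772 m
Layer 4: 1.3×10⁻⁴ × 1500 × 0.18 = 0.03510 m
Δh = 0.0100572 + 0.033696 + 0.02772 + 0.03510 = 0.1065732 m ≈ 107 mm

Δh ≈ 107 mm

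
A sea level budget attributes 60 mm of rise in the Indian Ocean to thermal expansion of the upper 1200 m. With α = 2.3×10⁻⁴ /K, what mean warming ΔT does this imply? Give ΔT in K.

about 0.217 K

ΔT = Δh/(αH) = 0.06 / (2.3×10⁻⁴ × 1200) ≈ 0.2174 K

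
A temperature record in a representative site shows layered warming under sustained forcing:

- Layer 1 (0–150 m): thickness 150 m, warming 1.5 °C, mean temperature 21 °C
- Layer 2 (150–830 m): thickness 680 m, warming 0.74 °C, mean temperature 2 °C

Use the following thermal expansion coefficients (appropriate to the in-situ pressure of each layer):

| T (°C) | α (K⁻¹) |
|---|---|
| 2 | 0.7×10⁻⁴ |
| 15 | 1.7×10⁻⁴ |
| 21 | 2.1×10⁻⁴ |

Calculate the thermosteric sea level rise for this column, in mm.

Δh = 82.5 mm

Layer 1 at 21 °C → α = 2.1×10⁻⁴ K⁻¹
Layer 2 at 2 °C → α = 0.7×10⁻⁴ K⁻¹
150 × 2.1×10⁻⁴ × 1.5 = 0.04725 m
680 × 0.74 × 0.7×10⁻⁴ = 0.035224 m
Δh = 0.04725 + 0.035224 = 0.082474 m ≈ 82.5 mm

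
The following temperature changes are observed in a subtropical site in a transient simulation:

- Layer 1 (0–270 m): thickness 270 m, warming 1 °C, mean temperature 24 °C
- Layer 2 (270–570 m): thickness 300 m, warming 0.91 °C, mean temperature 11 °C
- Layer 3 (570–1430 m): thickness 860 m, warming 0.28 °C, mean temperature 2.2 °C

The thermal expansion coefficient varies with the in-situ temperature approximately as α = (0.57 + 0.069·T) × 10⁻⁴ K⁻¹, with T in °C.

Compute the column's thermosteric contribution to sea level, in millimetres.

Layer 1: α = (0.57 + 0.069×24)×10⁻⁴ = 2.226×10⁻⁴ K⁻¹
Layer 2: α = (0.57 + 0.069×11)×10⁻⁴ = 1.329×10⁻⁴ K⁻¹
Layer 3: α = (0.57 + 0.069×2.2)×10⁻⁴ = 0.7218×10⁻⁴ K⁻¹
Layer 1: 2.226×10⁻⁴ × 1 × 270 = 0.060102 m
270–570 m: 300 × 1.329×10⁻⁴ × 0.91 = 0.0362817 m
570–1430 m: 0.7218×10⁻⁴ × 0.28 × 860 = 0.017380944 m
Δh = 0.060102 + 0.0362817 + 0.017380944 = 0.113764644 m ≈ 110 mm

110 mm of thermosteric rise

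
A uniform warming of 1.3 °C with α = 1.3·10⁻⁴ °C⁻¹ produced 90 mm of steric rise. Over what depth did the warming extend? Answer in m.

about 530 m

H = Δh/(αΔT) = 0.09 / (1.3×10⁻⁴ × 1.3) ≈ 532.5 m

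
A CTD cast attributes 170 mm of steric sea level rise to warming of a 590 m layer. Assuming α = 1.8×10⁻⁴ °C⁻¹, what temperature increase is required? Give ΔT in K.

ΔT = Δh/(αH) = 0.17 / (1.8×10⁻⁴ × 590) ≈ 1.601 K

about 1.6 K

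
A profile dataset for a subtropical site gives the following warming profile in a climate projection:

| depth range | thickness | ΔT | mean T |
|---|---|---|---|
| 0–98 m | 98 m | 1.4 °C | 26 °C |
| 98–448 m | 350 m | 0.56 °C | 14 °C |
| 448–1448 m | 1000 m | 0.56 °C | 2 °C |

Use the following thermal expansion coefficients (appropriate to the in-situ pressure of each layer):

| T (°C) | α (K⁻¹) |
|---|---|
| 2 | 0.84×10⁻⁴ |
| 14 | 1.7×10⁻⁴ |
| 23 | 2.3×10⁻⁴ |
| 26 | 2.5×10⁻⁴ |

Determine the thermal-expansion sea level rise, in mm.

Layer 1 at 26 °C → α = 2.5×10⁻⁴ K⁻¹
Layer 2 at 14 °C → α = 1.7×10⁻⁴ K⁻¹
Layer 3 at 2 °C → α = 0.84×10⁻⁴ K⁻¹
0–98 m: 2.5×10⁻⁴ × 98 × 1.4 = 0.03430 m
Layer 2: 350 × 1.7×10⁻⁴ × 0.56 = 0.03332 m
448–1448 m: 0.56 × 0.84×10⁻⁴ × 1000 = 0.04704 m
Δh = 0.03430 + 0.03332 + 0.04704 = 0.11466 m

Δh = 110 mm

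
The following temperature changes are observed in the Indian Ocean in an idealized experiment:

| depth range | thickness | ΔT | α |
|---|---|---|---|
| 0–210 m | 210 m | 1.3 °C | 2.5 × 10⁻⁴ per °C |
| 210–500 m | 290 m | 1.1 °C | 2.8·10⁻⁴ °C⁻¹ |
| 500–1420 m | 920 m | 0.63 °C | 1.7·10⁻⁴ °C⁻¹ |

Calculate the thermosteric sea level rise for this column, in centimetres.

25.6 cm of thermosteric rise

2.5×10⁻⁴ × 1.3 × 210 = 0.06825 m
Layer 2: 290 × 1.1 × 2.8×10⁻⁴ = 0.08932 m
Layer 3: 0.63 × 1.7×10⁻⁴ × 920 = 0.098532 m
Δh = 0.06825 + 0.08932 + 0.098532 = 0.256102 m ≈ 25.6 cm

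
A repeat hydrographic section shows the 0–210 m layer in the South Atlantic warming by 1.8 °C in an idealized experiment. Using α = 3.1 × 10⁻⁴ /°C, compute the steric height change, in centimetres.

Δh = 12 cm

Δh = αΔT·H = 3.1×10⁻⁴ × 1.8 × 210 = 0.11718 m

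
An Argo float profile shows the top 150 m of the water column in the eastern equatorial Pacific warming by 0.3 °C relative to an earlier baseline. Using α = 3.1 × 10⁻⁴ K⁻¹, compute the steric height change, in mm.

14.0 mm

Δh = αΔT·H = 3.1×10⁻⁴ × 0.3 × 150 = 0.01395 m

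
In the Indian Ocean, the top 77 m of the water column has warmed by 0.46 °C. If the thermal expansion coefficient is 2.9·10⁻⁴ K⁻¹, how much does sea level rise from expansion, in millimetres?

Δh = αΔT·H = 2.9×10⁻⁴ × 0.46 × 77 = 0.0102718 m

10.3 mm of thermosteric rise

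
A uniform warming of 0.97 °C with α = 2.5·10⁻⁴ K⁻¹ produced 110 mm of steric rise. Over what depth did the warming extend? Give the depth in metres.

H = Δh/(αΔT) = 0.11 / (2.5×10⁻⁴ × 0.97) ≈ 453.6 m

about 450 m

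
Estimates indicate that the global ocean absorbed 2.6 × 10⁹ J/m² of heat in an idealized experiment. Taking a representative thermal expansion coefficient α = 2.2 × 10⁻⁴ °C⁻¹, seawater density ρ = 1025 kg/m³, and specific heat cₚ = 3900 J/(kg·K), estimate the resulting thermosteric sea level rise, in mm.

140 mm of thermosteric rise

Δh = αQ/(ρcₚ) = 2.2×10⁻⁴ × 2.6×10⁹ / (1025 × 3900) ≈ 0.14309 m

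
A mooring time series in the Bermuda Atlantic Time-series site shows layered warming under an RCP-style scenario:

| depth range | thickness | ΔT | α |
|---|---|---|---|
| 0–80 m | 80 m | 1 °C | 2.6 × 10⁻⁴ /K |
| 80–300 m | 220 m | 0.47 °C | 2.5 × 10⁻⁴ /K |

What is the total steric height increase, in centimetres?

2.6×10⁻⁴ × 1 × 80 = 0.02080 m
Layer 2: 2.5×10⁻⁴ × 220 × 0.47 = 0.02585 m
Δh = 0.02080 + 0.02585 = 0.04665 m ≈ 4.67 cm

4.67 cm of thermosteric rise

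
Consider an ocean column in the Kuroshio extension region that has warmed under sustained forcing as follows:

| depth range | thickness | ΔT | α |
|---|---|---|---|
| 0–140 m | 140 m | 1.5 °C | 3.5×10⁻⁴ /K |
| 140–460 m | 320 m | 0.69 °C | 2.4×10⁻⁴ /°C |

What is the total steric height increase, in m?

Δh = 0.126 m

1.5 × 3.5×10⁻⁴ × 140 = 0.07350 m
Layer 2: 320 × 0.69 × 2.4×10⁻⁴ = 0.052992 m
Δh = 0.07350 + 0.052992 = 0.126492 m ≈ 0.126 m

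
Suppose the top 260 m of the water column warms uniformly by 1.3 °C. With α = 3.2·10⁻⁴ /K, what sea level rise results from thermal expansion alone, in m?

Δh = αΔT·H = 3.2×10⁻⁴ × 1.3 × 260 = 0.10816 m

about 0.108 m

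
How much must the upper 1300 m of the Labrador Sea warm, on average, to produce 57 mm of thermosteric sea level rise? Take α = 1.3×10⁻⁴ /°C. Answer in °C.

ΔT ≈ 0.34 °C

ΔT = Δh/(αH) = 0.057 / (1.3×10⁻⁴ × 1300) ≈ 0.3373 °C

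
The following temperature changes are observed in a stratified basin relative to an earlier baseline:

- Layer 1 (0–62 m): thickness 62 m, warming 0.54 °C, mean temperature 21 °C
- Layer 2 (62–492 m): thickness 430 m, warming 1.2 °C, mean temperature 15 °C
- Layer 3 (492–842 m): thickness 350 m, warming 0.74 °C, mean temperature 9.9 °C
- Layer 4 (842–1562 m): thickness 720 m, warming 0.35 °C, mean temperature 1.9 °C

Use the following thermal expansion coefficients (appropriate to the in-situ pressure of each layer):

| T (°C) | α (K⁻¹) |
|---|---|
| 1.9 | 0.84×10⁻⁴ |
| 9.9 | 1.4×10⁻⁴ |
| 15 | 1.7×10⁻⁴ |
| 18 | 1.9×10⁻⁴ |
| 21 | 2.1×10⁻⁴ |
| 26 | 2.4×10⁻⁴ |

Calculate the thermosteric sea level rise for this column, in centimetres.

Layer 1 at 21 °C → α = 2.1×10⁻⁴ K⁻¹
Layer 2 at 15 °C → α = 1.7×10⁻⁴ K⁻¹
Layer 3 at 9.9 °C → α = 1.4×10⁻⁴ K⁻¹
Layer 4 at 1.9 °C → α = 0.84×10⁻⁴ K⁻¹
2.1×10⁻⁴ × 0.54 × 62 = 0.0070308 m
Layer 2: 430 × 1.7×10⁻⁴ × 1.2 = 0.08772 m
492–842 m: 0.74 × 350 × 1.4×10⁻⁴ = 0.03626 m
842–1562 m: 720 × 0.35 × 0.84×10⁻⁴ = 0.021168 m
Δh = 0.0070308 + 0.08772 + 0.03626 + 0.021168 = 0.1521788 m ≈ 15.2 cm

15.2 cm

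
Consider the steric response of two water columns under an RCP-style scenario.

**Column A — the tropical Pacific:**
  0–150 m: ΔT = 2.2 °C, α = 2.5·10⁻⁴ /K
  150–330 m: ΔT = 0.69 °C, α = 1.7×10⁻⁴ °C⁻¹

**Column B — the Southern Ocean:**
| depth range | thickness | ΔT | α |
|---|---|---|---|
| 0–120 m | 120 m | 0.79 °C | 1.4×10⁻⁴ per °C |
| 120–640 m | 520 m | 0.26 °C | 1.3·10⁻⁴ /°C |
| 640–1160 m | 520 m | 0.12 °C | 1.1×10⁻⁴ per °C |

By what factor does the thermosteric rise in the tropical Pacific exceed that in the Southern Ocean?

A 150 × 2.2 × 2.5×10⁻⁴ = 0.08250 m
A Layer 2: 0.69 × 180 × 1.7×10⁻⁴ = 0.021114 m
A total: 0.103614 m
B 0.79 × 120 × 1.4×10⁻⁴ = 0.013272 m
B 1.3×10⁻⁴ × 0.26 × 520 = 0.017576 m
B Layer 3: 0.12 × 1.1×10⁻⁴ × 520 = 0.006864 m
B total: 0.037712 m
Ratio: 0.103614 / 0.037712 ≈ 2.748

a factor of 2.75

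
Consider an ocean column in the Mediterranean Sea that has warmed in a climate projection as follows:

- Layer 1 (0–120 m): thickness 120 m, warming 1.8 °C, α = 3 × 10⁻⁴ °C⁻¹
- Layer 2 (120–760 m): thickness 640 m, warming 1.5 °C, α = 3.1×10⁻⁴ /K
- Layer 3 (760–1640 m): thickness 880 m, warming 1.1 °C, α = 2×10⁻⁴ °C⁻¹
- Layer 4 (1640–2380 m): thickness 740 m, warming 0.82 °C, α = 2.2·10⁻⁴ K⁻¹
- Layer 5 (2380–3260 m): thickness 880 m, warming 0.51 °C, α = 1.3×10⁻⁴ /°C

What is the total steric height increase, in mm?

3×10⁻⁴ × 1.8 × 120 = 0.06480 m
Layer 2: 640 × 3.1×10⁻⁴ × 1.5 = 0.29760 m
2×10⁻⁴ × 880 × 1.1 = 0.19360 m
1640–2380 m: 0.82 × 2.2×10⁻⁴ × 740 = 0.133496 m
2380–3260 m: 880 × 1.3×10⁻⁴ × 0.51 = 0.058344 m
Δh = 0.06480 + 0.29760 + 0.19360 + 0.133496 + 0.058344 = 0.74784 m ≈ 748 mm

about 748 mm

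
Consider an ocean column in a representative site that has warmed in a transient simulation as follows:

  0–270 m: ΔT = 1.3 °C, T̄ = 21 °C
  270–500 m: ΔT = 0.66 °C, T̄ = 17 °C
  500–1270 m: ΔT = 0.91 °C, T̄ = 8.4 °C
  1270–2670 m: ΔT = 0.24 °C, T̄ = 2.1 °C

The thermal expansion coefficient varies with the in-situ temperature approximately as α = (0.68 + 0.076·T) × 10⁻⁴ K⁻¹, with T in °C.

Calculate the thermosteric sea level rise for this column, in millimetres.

Layer 1: α = (0.68 + 0.076×21)×10⁻⁴ = 2.276×10⁻⁴ K⁻¹
Layer 2: α = (0.68 + 0.076×17)×10⁻⁴ = 1.972×10⁻⁴ K⁻¹
Layer 3: α = (0.68 + 0.076×8.4)×10⁻⁴ = 1.3184×10⁻⁴ K⁻¹
Layer 4: α = (0.68 + 0.076×2.1)×10⁻⁴ = 0.8396×10⁻⁴ K⁻¹
270 × 1.3 × 2.276×10⁻⁴ = 0.0798876 m
1.972×10⁻⁴ × 0.66 × 230 = 0.02993496 m
770 × 0.91 × 1.3184×10⁻⁴ = 0.092380288 m
1270–2670 m: 0.24 × 1400 × 0.8396×10⁻⁴ = 0.02821056 m
Δh = 0.0798876 + 0.02993496 + 0.092380288 + 0.02821056 = 0.230413408 m ≈ 230 mm

230 mm of thermosteric rise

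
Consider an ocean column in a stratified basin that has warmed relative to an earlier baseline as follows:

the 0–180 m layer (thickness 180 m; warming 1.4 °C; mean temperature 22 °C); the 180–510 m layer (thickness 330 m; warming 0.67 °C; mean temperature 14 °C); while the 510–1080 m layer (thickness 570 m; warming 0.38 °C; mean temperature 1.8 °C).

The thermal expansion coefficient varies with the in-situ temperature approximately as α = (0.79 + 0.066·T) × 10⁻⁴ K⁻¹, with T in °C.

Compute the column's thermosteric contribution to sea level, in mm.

Δh = 114 mm

Layer 1: α = (0.79 + 0.066×22)×10⁻⁴ = 2.242×10⁻⁴ K⁻¹
Layer 2: α = (0.79 + 0.066×14)×10⁻⁴ = 1.714×10⁻⁴ K⁻¹
Layer 3: α = (0.79 + 0.066×1.8)×10⁻⁴ = 0.9088×10⁻⁴ K⁻¹
1.4 × 180 × 2.242×10⁻⁴ = 0.0564984 m
0.67 × 1.714×10⁻⁴ × 330 = 0.03789654 m
510–1080 m: 0.38 × 0.9088×10⁻⁴ × 570 = 0.019684608 m
Δh = 0.0564984 + 0.03789654 + 0.019684608 = 0.114079548 m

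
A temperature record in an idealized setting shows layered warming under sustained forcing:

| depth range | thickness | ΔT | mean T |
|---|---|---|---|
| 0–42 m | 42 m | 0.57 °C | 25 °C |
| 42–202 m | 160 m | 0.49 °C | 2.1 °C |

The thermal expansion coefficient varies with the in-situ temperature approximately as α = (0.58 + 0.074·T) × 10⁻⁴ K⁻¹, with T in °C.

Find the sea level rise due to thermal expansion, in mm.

11.6 mm of thermosteric rise

Layer 1: α = (0.58 + 0.074×25)×10⁻⁴ = 2.43×10⁻⁴ K⁻¹
Layer 2: α = (0.58 + 0.074×2.1)×10⁻⁴ = 0.7354×10⁻⁴ K⁻¹
2.43×10⁻⁴ × 0.57 × 42 = 0.00581742 m
0.7354×10⁻⁴ × 160 × 0.49 = 0.005765536 m
Δh = 0.00581742 + 0.005765536 = 0.011582956 m ≈ 11.6 mm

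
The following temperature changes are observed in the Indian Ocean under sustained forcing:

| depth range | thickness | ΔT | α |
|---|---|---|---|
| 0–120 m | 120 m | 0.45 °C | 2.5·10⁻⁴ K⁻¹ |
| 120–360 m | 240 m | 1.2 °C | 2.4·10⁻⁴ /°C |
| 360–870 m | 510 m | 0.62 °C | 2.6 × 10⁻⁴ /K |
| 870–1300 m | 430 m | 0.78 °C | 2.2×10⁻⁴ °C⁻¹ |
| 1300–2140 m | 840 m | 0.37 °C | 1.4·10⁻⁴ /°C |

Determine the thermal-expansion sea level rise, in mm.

2.5×10⁻⁴ × 0.45 × 120 = 0.01350 m
120–360 m: 1.2 × 240 × 2.4×10⁻⁴ = 0.06912 m
0.62 × 2.6×10⁻⁴ × 510 = 0.082212 m
430 × 2.2×10⁻⁴ × 0.78 = 0.073788 m
1300–2140 m: 1.4×10⁻⁴ × 840 × 0.37 = 0.043512 m
Δh = 0.01350 + 0.06912 + 0.082212 + 0.073788 + 0.043512 = 0.282132 m ≈ 282 mm

282 mm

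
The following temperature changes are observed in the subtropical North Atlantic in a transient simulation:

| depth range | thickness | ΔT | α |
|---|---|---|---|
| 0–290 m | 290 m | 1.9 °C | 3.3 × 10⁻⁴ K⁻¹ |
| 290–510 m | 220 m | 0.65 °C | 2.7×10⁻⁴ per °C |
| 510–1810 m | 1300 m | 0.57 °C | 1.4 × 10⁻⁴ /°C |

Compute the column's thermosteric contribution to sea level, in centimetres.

Layer 1: 1.9 × 3.3×10⁻⁴ × 290 = 0.18183 m
Layer 2: 220 × 2.7×10⁻⁴ × 0.65 = 0.03861 m
Layer 3: 1300 × 1.4×10⁻⁴ × 0.57 = 0.10374 m
Δh = 0.18183 + 0.03861 + 0.10374 = 0.32418 m

Δh ≈ 32 cm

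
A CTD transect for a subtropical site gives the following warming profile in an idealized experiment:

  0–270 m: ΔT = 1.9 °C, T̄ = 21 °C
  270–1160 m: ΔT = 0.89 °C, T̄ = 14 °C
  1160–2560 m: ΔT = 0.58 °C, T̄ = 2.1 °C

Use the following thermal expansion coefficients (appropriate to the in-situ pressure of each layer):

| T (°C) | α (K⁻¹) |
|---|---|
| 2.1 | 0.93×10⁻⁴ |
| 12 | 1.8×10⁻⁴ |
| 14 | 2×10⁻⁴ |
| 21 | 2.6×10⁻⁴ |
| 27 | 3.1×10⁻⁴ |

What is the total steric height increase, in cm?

Layer 1 at 21 °C → α = 2.6×10⁻⁴ K⁻¹
Layer 2 at 14 °C → α = 2×10⁻⁴ K⁻¹
Layer 3 at 2.1 °C → α = 0.93×10⁻⁴ K⁻¹
Layer 1: 2.6×10⁻⁴ × 1.9 × 270 = 0.13338 m
Layer 2: 0.89 × 890 × 2×10⁻⁴ = 0.15842 m
Layer 3: 1400 × 0.58 × 0.93×10⁻⁴ = 0.075516 m
Δh = 0.13338 + 0.15842 + 0.075516 = 0.367316 m

about 36.7 cm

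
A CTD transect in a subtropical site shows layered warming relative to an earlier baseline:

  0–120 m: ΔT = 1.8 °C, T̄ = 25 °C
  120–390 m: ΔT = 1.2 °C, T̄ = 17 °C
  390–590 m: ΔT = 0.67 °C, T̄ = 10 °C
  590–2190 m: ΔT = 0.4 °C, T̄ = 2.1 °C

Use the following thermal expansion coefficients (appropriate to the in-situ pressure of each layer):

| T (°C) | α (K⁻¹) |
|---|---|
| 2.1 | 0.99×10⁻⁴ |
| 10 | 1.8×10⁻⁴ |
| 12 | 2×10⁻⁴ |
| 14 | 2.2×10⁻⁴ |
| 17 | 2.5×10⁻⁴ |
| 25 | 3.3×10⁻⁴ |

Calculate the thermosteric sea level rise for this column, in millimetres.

Δh ≈ 240 mm

Layer 1 at 25 °C → α = 3.3×10⁻⁴ K⁻¹
Layer 2 at 17 °C → α = 2.5×10⁻⁴ K⁻¹
Layer 3 at 10 °C → α = 1.8×10⁻⁴ K⁻¹
Layer 4 at 2.1 °C → α = 0.99×10⁻⁴ K⁻¹
0–120 m: 3.3×10⁻⁴ × 120 × 1.8 = 0.07128 m
Layer 2: 2.5×10⁻⁴ × 270 × 1.2 = 0.08100 m
390–590 m: 1.8×10⁻⁴ × 200 × 0.67 = 0.02412 m
Layer 4: 0.4 × 0.99×10⁻⁴ × 1600 = 0.06336 m
Δh = 0.07128 + 0.08100 + 0.02412 + 0.06336 = 0.23976 m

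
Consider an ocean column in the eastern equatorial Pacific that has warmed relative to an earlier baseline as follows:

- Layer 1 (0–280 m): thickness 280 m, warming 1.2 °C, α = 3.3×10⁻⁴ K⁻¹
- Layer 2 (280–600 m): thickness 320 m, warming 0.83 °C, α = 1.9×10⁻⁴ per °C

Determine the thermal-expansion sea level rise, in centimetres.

about 16.1 cm

0–280 m: 280 × 3.3×10⁻⁴ × 1.2 = 0.11088 m
280–600 m: 320 × 1.9×10⁻⁴ × 0.83 = 0.050464 m
Δh = 0.11088 + 0.050464 = 0.161344 m ≈ 16.1 cm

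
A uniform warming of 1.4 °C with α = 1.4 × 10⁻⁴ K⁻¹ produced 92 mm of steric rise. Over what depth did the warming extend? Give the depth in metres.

H = Δh/(αΔT) = 0.092 / (1.4×10⁻⁴ × 1.4) ≈ 469.4 m

about 469 m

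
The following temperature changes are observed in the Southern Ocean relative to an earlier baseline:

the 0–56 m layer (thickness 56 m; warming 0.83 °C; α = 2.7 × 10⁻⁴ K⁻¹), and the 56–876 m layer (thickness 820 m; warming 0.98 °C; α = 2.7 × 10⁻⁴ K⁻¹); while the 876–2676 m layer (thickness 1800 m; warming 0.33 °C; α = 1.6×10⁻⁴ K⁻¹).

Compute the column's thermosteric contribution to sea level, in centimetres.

0–56 m: 0.83 × 56 × 2.7×10⁻⁴ = 0.0125496 m
56–876 m: 2.7×10⁻⁴ × 820 × 0.98 = 0.216972 m
Layer 3: 1.6×10⁻⁴ × 1800 × 0.33 = 0.09504 m
Δh = 0.0125496 + 0.216972 + 0.09504 = 0.3245616 m ≈ 32.5 cm

Δh ≈ 32.5 cm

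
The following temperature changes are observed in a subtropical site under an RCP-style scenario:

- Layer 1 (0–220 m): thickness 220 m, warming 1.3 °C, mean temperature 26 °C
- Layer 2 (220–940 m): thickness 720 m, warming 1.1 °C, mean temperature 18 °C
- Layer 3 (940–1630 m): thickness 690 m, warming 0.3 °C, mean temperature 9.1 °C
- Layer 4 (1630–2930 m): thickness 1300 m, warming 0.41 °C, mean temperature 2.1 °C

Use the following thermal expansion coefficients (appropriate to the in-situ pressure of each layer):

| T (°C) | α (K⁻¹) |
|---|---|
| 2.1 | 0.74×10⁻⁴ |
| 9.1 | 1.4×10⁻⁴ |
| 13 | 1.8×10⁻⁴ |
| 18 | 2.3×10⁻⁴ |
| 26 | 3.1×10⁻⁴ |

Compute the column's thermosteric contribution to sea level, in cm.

Layer 1 at 26 °C → α = 3.1×10⁻⁴ K⁻¹
Layer 2 at 18 °C → α = 2.3×10⁻⁴ K⁻¹
Layer 3 at 9.1 °C → α = 1.4×10⁻⁴ K⁻¹
Layer 4 at 2.1 °C → α = 0.74×10⁻⁴ K⁻¹
3.1×10⁻⁴ × 220 × 1.3 = 0.08866 m
2.3×10⁻⁴ × 1.1 × 720 = 0.18216 m
1.4×10⁻⁴ × 690 × 0.3 = 0.02898 m
0.74×10⁻⁴ × 0.41 × 1300 = 0.039442 m
Δh = 0.08866 + 0.18216 + 0.02898 + 0.039442 = 0.339242 m

Δh ≈ 33.9 cm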